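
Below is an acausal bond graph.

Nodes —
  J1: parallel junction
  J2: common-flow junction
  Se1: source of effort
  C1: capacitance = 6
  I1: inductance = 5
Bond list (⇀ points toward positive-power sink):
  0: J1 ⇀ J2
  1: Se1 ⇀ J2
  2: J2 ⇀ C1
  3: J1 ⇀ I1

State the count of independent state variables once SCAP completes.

β1 →J2  (Se1: effort source, stroke at far end)
β2 →J2  (C1 outputs effort q/C1)
β0 →J1  (only one flow-in slot at J2)
β3 →I1  (J1 effort already set via bond 0)

2  (C1, I1 all integral)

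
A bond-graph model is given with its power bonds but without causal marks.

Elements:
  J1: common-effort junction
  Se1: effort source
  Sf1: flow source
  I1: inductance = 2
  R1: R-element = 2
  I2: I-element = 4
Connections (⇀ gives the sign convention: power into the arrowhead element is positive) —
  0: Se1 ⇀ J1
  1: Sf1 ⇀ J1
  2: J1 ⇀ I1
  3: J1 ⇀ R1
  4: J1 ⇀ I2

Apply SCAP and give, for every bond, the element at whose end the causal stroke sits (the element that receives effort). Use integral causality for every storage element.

bond 0 stroke→J1
bond 1 stroke→Sf1
bond 2 stroke→I1
bond 3 stroke→R1
bond 4 stroke→I2

β0 stroke at J1  (source Se1 imposes e)
β1 stroke at Sf1  (Sf1: flow source, stroke at near end)
β2 stroke at I1  (J1: bond 0 brought effort, rest push out)
β3 stroke at R1  (common-e at J1 fixed by 0)
β4 stroke at I2  (J1 effort already set via bond 0)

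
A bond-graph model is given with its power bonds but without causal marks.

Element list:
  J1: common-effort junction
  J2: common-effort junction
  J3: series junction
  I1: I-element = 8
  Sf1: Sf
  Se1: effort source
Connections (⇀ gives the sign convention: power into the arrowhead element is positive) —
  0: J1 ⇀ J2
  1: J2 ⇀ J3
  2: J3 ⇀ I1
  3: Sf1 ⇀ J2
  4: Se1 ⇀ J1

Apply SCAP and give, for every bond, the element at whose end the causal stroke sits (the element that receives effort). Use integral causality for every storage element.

β0 |J2
β1 |J3
β2 |I1
β3 |Sf1
β4 |J1

#3 |Sf1  (source Sf1 imposes f)
#4 |J1  (source Se1 imposes e)
#0 |J2  (J1 effort already set via bond 4)
#1 |J3  (J2: bond 0 brought effort, rest push out)
#2 |I1  (J3 needs exactly one f-in)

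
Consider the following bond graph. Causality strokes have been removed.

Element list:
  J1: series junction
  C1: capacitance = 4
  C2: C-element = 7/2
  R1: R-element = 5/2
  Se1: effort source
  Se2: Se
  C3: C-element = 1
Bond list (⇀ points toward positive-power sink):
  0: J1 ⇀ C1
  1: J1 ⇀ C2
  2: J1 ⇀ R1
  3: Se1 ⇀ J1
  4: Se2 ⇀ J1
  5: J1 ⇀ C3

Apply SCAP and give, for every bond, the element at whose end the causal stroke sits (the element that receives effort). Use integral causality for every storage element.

bond 0 →J1
bond 1 →J1
bond 2 →R1
bond 3 →J1
bond 4 →J1
bond 5 →J1

#3 stroke→J1  (Se1 (Se) sets effort on bond)
#4 stroke→J1  (source Se2 imposes e)
#0 stroke→J1  (C1 integral (e out))
#1 stroke→J1  (C2 integral (e out))
#5 stroke→J1  (C3 outputs effort q/C3)
#2 stroke→R1  (closing 1-jn rule on J1)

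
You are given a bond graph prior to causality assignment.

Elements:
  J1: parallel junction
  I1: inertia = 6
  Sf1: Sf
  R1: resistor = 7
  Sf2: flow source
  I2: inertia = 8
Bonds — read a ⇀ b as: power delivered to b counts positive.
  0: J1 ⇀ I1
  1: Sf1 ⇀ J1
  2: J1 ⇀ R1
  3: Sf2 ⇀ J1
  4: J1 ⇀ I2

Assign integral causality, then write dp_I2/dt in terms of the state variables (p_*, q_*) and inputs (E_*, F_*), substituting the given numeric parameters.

dp_I2/dt = 7*F_Sf1 + 7*F_Sf2 - 7*p_I1/6 - 7*p_I2/8

bond 1 |Sf1  (source Sf1 imposes f)
bond 3 |Sf2  (Sf2 (Sf) sets flow on bond)
bond 0 |I1  (I1 integral (f out))
bond 4 |I2  (prefer integral on I2)
bond 2 |J1  (J1 needs exactly one e-in)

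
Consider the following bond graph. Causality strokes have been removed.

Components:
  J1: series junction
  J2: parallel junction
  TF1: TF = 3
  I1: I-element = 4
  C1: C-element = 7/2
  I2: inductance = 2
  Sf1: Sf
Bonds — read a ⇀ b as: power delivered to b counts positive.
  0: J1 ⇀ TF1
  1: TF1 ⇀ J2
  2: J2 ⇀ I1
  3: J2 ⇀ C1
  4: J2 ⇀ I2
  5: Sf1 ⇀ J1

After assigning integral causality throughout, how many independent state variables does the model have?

3  (C1, I1, I2 all integral)

b5 |Sf1  (Sf1: flow source, stroke at near end)
b0 |J1  (J1 flow already set via bond 5)
b1 |TF1  (TF1 one-in-one-out from 0)
b2 |I1  (I1 outputs flow p/I1)
b3 |J2  (C1 integral (e out))
b4 |I2  (0-jn J2 has e-setter on 3)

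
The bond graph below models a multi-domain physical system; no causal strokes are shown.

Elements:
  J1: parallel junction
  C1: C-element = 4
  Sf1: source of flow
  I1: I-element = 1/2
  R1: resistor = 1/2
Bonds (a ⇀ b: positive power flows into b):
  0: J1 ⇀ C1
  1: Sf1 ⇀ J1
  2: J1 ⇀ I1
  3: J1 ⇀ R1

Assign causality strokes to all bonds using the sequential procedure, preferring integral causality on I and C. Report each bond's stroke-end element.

β1 |Sf1  (Sf1: flow source, stroke at near end)
β0 |J1  (C1 integral (e out))
β2 |I1  (0-jn J1 has e-setter on 0)
β3 |R1  (J1 effort already set via bond 0)

bond 0 stroke at J1
bond 1 stroke at Sf1
bond 2 stroke at I1
bond 3 stroke at R1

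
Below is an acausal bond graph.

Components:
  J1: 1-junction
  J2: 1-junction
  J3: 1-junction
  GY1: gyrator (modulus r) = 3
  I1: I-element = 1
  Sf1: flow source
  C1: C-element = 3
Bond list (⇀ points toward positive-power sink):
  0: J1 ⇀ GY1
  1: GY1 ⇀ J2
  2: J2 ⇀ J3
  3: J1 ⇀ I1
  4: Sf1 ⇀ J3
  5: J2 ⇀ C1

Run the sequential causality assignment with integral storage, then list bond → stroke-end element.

bond 0 →J1
bond 1 →J2
bond 2 →J3
bond 3 →I1
bond 4 →Sf1
bond 5 →J2

b4 stroke→Sf1  (Sf1 (Sf) sets flow on bond)
b2 stroke→J3  (common-f at J3 fixed by 4)
b1 stroke→J2  (1-jn J2 has f-setter on 2)
b5 stroke→J2  (J2: bond 2 brought flow, rest push out)
b0 stroke→J1  (GY1: gyrator matches bond 1)
b3 stroke→I1  (only one flow-in slot at J1)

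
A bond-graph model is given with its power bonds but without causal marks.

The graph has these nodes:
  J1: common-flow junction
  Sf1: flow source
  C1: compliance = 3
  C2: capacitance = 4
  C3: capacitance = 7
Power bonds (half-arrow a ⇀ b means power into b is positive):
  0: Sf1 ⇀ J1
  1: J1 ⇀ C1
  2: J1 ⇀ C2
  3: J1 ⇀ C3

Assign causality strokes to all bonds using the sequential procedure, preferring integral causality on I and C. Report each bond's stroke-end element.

b0 →Sf1  (Sf1 (Sf) sets flow on bond)
b1 →J1  (1-jn J1 has f-setter on 0)
b2 →J1  (1-jn J1 has f-setter on 0)
b3 →J1  (1-jn J1 has f-setter on 0)

β0 →Sf1
β1 →J1
β2 →J1
β3 →J1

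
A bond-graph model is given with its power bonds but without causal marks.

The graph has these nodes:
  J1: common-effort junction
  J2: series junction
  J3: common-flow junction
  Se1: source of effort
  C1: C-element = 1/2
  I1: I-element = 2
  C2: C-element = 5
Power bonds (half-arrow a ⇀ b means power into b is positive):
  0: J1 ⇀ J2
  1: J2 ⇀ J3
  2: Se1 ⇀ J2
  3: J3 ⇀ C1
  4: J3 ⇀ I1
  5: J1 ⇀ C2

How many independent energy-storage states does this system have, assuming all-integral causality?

bond 2 |J2  (Se1: effort source, stroke at far end)
bond 3 |J3  (C1 integral (e out))
bond 4 |I1  (I1 integral (f out))
bond 1 |J3  (J3: bond 4 brought flow, rest push out)
bond 0 |J2  (J2: bond 1 brought flow, rest push out)
bond 5 |J1  (closing 0-jn rule on J1)

3  (C1, C2, I1 all integral)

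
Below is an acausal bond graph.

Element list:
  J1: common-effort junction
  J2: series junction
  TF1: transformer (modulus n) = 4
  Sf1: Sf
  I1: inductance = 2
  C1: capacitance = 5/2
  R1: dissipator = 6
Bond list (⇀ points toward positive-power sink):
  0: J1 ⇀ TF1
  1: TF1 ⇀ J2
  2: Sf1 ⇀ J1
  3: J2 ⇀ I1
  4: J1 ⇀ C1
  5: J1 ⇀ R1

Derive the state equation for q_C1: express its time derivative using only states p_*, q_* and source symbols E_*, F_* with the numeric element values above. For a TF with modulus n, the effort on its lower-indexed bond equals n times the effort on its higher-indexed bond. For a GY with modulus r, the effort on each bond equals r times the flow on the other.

b2 stroke at Sf1  (Sf1 fixes flow; stroke at Sf1)
b3 stroke at I1  (I1 integral (f out))
b1 stroke at J2  (1-jn J2 has f-setter on 3)
b0 stroke at TF1  (TF1 one-in-one-out from 1)
b4 stroke at J1  (C1 integral (e out))
b5 stroke at R1  (common-e at J1 fixed by 4)

dq_C1/dt = F_Sf1 - p_I1/8 - q_C1/15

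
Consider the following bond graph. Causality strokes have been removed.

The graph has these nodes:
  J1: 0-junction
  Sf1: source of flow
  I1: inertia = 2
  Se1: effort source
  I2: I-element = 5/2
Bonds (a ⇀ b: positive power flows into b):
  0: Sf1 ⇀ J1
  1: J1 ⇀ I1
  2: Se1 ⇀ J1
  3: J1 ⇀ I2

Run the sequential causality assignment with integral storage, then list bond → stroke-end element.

β0 →Sf1  (Sf1 fixes flow; stroke at Sf1)
β2 →J1  (Se1 fixes effort; stroke away)
β1 →I1  (0-jn J1 has e-setter on 2)
β3 →I2  (common-e at J1 fixed by 2)

β0 stroke at Sf1
β1 stroke at I1
β2 stroke at J1
β3 stroke at I2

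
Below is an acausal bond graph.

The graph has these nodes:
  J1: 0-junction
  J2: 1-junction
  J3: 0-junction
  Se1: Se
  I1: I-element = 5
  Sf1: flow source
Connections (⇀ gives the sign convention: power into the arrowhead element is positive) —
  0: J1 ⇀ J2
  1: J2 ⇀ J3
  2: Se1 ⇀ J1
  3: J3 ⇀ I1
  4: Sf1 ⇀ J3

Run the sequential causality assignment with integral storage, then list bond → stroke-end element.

β0 |J2
β1 |J3
β2 |J1
β3 |I1
β4 |Sf1

β2 stroke at J1  (source Se1 imposes e)
β4 stroke at Sf1  (Sf1 fixes flow; stroke at Sf1)
β0 stroke at J2  (J1: bond 2 brought effort, rest push out)
β1 stroke at J3  (closing 1-jn rule on J2)
β3 stroke at I1  (J3: bond 1 brought effort, rest push out)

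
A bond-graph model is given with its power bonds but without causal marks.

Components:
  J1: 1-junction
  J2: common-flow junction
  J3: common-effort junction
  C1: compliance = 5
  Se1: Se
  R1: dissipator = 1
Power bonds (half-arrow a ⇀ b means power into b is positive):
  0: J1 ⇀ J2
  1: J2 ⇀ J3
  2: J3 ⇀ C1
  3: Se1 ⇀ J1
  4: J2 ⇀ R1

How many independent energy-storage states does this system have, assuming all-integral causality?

bond 3 stroke→J1  (Se1 fixes effort; stroke away)
bond 0 stroke→J2  (closing 1-jn rule on J1)
bond 2 stroke→J3  (prefer integral on C1)
bond 1 stroke→J2  (J3 effort already set via bond 2)
bond 4 stroke→R1  (J2: last free bond brings flow in)

1  (C1 all integral)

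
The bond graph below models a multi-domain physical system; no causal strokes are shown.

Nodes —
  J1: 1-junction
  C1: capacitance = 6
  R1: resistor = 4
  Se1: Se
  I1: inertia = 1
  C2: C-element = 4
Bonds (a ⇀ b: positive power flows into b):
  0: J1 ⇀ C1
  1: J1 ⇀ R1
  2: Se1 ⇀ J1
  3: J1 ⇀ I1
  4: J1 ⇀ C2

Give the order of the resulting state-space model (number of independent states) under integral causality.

3  (C1, C2, I1 all integral)

b2 stroke→J1  (Se1: effort source, stroke at far end)
b0 stroke→J1  (C1 integral (e out))
b3 stroke→I1  (I1: I, integral causality)
b1 stroke→J1  (common-f at J1 fixed by 3)
b4 stroke→J1  (1-jn J1 has f-setter on 3)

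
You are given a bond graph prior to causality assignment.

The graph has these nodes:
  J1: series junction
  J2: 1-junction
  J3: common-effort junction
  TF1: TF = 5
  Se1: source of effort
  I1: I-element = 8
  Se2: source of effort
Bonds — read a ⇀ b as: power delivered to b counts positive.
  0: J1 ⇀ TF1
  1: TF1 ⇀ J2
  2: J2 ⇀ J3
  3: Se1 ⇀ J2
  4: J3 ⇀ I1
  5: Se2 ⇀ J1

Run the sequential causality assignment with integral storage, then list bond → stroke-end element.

b0 stroke→TF1
b1 stroke→J2
b2 stroke→J3
b3 stroke→J2
b4 stroke→I1
b5 stroke→J1

β3 |J2  (Se1 fixes effort; stroke away)
β5 |J1  (Se2 (Se) sets effort on bond)
β0 |TF1  (only one flow-in slot at J1)
β1 |J2  (TF TF1: opposite of bond 0)
β2 |J3  (J2: last free bond brings flow in)
β4 |I1  (0-jn J3 has e-setter on 2)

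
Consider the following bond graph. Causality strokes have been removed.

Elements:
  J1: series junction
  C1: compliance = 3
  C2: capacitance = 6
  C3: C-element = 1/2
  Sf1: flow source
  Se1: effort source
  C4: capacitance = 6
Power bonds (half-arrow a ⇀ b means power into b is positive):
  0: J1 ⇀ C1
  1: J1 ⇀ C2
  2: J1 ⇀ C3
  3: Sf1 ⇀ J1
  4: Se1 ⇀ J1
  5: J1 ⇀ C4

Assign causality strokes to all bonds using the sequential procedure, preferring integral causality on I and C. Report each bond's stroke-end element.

#0 stroke at J1
#1 stroke at J1
#2 stroke at J1
#3 stroke at Sf1
#4 stroke at J1
#5 stroke at J1

bond 3 |Sf1  (Sf1 (Sf) sets flow on bond)
bond 4 |J1  (Se1: effort source, stroke at far end)
bond 0 |J1  (common-f at J1 fixed by 3)
bond 1 |J1  (1-jn J1 has f-setter on 3)
bond 2 |J1  (J1: bond 3 brought flow, rest push out)
bond 5 |J1  (J1: bond 3 brought flow, rest push out)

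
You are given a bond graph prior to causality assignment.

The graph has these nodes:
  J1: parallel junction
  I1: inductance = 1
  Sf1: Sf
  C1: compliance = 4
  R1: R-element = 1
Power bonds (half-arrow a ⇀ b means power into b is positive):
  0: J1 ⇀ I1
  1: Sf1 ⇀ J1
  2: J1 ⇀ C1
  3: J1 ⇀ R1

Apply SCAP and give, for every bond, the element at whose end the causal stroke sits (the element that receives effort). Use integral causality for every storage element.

#1 stroke→Sf1  (Sf1: flow source, stroke at near end)
#0 stroke→I1  (prefer integral on I1)
#2 stroke→J1  (C1: C, integral causality)
#3 stroke→R1  (common-e at J1 fixed by 2)

#0 →I1
#1 →Sf1
#2 →J1
#3 →R1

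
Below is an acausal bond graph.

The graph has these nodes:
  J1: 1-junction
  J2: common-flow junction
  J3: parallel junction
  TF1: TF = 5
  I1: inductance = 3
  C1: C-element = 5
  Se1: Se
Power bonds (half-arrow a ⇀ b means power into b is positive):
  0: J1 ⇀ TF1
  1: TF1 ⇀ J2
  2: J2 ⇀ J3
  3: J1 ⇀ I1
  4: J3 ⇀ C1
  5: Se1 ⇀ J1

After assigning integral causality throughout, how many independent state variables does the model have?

2  (C1, I1 all integral)

b5 →J1  (source Se1 imposes e)
b3 →I1  (I1 integral (f out))
b0 →J1  (J1: bond 3 brought flow, rest push out)
b1 →TF1  (TF1: transformer flips bond 0)
b2 →J2  (1-jn J2 has f-setter on 1)
b4 →J3  (J3: last free bond brings effort in)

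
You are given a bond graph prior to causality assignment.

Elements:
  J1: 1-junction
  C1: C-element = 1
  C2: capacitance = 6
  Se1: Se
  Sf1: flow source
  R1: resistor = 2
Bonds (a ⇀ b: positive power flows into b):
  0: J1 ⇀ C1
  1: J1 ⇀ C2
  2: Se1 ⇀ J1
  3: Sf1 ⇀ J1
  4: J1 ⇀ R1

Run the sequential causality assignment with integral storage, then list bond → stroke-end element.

b2 →J1  (Se1 fixes effort; stroke away)
b3 →Sf1  (Sf1: flow source, stroke at near end)
b0 →J1  (J1 flow already set via bond 3)
b1 →J1  (common-f at J1 fixed by 3)
b4 →J1  (1-jn J1 has f-setter on 3)

b0 stroke→J1
b1 stroke→J1
b2 stroke→J1
b3 stroke→Sf1
b4 stroke→J1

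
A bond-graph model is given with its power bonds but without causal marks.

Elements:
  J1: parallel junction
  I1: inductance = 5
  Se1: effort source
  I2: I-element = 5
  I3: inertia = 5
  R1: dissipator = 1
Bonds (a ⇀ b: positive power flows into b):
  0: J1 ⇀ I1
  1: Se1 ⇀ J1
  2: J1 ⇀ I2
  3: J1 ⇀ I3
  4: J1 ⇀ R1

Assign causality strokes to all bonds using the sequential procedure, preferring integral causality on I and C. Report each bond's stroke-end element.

b1 stroke→J1  (source Se1 imposes e)
b0 stroke→I1  (J1: bond 1 brought effort, rest push out)
b2 stroke→I2  (0-jn J1 has e-setter on 1)
b3 stroke→I3  (J1 effort already set via bond 1)
b4 stroke→R1  (common-e at J1 fixed by 1)

b0 →I1
b1 →J1
b2 →I2
b3 →I3
b4 →R1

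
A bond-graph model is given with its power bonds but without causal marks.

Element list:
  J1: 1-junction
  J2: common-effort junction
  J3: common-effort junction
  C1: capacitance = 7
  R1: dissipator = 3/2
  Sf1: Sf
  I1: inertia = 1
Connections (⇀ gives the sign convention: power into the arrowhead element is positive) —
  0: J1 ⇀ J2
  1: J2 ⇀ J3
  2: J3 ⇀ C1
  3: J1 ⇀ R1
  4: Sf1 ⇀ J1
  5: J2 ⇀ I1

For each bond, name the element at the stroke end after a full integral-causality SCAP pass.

b0 →J1
b1 →J2
b2 →J3
b3 →J1
b4 →Sf1
b5 →I1

#4 stroke→Sf1  (Sf1 (Sf) sets flow on bond)
#0 stroke→J1  (J1: bond 4 brought flow, rest push out)
#3 stroke→J1  (J1 flow already set via bond 4)
#2 stroke→J3  (prefer integral on C1)
#1 stroke→J2  (common-e at J3 fixed by 2)
#5 stroke→I1  (common-e at J2 fixed by 1)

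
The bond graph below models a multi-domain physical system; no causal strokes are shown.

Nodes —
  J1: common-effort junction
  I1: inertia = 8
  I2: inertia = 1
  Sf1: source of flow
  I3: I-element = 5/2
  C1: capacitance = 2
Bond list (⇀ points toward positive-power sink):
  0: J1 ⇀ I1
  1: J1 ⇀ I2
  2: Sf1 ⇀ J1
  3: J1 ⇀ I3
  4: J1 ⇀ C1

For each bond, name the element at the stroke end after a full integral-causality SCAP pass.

#0 stroke at I1
#1 stroke at I2
#2 stroke at Sf1
#3 stroke at I3
#4 stroke at J1

b2 |Sf1  (Sf1 fixes flow; stroke at Sf1)
b0 |I1  (I1: I, integral causality)
b1 |I2  (I2: I, integral causality)
b3 |I3  (I3 integral (f out))
b4 |J1  (only one effort-in slot at J1)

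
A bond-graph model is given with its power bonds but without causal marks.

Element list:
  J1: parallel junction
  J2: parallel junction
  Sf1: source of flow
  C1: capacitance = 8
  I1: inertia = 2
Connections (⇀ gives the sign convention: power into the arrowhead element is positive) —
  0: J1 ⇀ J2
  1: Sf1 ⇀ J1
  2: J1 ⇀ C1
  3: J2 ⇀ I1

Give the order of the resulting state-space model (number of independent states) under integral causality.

2  (C1, I1 all integral)

β1 stroke→Sf1  (source Sf1 imposes f)
β2 stroke→J1  (C1 outputs effort q/C1)
β0 stroke→J2  (common-e at J1 fixed by 2)
β3 stroke→I1  (J2 effort already set via bond 0)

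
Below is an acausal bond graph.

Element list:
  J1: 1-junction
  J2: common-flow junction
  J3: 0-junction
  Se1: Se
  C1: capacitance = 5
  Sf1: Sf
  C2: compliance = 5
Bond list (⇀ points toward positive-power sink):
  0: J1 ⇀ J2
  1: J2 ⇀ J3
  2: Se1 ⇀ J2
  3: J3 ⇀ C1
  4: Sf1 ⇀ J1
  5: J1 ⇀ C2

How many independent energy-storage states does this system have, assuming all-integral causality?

bond 2 stroke→J2  (Se1: effort source, stroke at far end)
bond 4 stroke→Sf1  (Sf1 (Sf) sets flow on bond)
bond 0 stroke→J1  (J1 flow already set via bond 4)
bond 5 stroke→J1  (J1: bond 4 brought flow, rest push out)
bond 1 stroke→J2  (J2: bond 0 brought flow, rest push out)
bond 3 stroke→J3  (only one effort-in slot at J3)

2  (C1, C2 all integral)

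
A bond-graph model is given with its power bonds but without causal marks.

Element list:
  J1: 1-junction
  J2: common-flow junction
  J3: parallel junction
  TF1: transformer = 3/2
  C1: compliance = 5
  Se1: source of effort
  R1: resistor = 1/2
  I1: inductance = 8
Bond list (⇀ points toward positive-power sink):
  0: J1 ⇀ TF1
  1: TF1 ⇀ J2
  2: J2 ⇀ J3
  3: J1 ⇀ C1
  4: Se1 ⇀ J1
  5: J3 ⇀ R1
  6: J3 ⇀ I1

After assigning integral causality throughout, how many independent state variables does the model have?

bond 4 |J1  (Se1 fixes effort; stroke away)
bond 3 |J1  (C1 integral (e out))
bond 0 |TF1  (J1: last free bond brings flow in)
bond 1 |J2  (through TF1, causality passes straight; one stroke at TF1)
bond 2 |J3  (J2 needs exactly one f-in)
bond 5 |R1  (J3 effort already set via bond 2)
bond 6 |I1  (J3: bond 2 brought effort, rest push out)

2  (C1, I1 all integral)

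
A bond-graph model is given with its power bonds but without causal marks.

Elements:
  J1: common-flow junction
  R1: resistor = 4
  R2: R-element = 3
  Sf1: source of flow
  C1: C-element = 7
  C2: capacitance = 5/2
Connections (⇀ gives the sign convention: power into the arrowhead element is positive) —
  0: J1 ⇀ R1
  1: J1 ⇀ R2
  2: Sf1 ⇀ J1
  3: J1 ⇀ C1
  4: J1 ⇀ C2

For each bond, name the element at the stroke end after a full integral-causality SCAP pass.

#0 |J1
#1 |J1
#2 |Sf1
#3 |J1
#4 |J1

b2 stroke→Sf1  (Sf1 (Sf) sets flow on bond)
b0 stroke→J1  (common-f at J1 fixed by 2)
b1 stroke→J1  (J1: bond 2 brought flow, rest push out)
b3 stroke→J1  (1-jn J1 has f-setter on 2)
b4 stroke→J1  (1-jn J1 has f-setter on 2)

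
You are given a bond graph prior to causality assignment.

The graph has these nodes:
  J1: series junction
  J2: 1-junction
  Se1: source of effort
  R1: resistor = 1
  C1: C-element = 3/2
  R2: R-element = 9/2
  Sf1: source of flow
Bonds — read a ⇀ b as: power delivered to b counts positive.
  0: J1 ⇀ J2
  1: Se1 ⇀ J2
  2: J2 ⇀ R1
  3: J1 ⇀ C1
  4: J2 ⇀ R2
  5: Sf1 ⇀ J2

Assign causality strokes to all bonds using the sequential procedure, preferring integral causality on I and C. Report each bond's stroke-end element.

#1 stroke→J2  (Se1 (Se) sets effort on bond)
#5 stroke→Sf1  (Sf1 (Sf) sets flow on bond)
#0 stroke→J2  (J2: bond 5 brought flow, rest push out)
#2 stroke→J2  (J2: bond 5 brought flow, rest push out)
#4 stroke→J2  (J2: bond 5 brought flow, rest push out)
#3 stroke→J1  (1-jn J1 has f-setter on 0)

β0 stroke→J2
β1 stroke→J2
β2 stroke→J2
β3 stroke→J1
β4 stroke→J2
β5 stroke→Sf1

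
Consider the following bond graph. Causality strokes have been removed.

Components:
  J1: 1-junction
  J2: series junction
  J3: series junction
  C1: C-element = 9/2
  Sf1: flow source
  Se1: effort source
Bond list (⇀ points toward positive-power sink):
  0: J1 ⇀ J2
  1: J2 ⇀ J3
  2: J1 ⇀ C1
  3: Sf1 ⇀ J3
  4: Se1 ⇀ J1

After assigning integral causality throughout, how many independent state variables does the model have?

bond 3 stroke at Sf1  (Sf1 (Sf) sets flow on bond)
bond 4 stroke at J1  (Se1: effort source, stroke at far end)
bond 1 stroke at J3  (common-f at J3 fixed by 3)
bond 0 stroke at J2  (J2 flow already set via bond 1)
bond 2 stroke at J1  (1-jn J1 has f-setter on 0)

1  (C1 all integral)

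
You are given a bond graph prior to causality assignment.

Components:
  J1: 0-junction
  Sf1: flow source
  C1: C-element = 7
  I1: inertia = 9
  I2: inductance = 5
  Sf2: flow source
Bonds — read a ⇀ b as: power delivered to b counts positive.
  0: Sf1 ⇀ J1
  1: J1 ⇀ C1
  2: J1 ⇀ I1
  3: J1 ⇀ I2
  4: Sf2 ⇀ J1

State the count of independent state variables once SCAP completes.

3  (C1, I1, I2 all integral)

bond 0 stroke→Sf1  (source Sf1 imposes f)
bond 4 stroke→Sf2  (Sf2 (Sf) sets flow on bond)
bond 1 stroke→J1  (C1: C, integral causality)
bond 2 stroke→I1  (common-e at J1 fixed by 1)
bond 3 stroke→I2  (common-e at J1 fixed by 1)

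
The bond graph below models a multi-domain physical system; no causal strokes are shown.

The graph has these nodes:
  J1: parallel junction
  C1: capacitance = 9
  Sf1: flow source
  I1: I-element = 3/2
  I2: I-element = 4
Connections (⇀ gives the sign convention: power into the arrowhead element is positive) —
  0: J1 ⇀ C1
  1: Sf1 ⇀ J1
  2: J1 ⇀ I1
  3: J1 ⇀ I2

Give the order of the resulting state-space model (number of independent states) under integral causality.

bond 1 stroke at Sf1  (Sf1: flow source, stroke at near end)
bond 0 stroke at J1  (prefer integral on C1)
bond 2 stroke at I1  (J1: bond 0 brought effort, rest push out)
bond 3 stroke at I2  (0-jn J1 has e-setter on 0)

3  (C1, I1, I2 all integral)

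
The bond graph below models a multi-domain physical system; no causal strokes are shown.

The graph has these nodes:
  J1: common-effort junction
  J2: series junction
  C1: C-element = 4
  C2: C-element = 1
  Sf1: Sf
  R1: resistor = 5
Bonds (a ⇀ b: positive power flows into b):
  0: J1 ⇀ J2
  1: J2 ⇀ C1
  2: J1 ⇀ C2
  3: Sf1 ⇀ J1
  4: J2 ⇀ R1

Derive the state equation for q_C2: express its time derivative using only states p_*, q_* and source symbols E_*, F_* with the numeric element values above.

b3 |Sf1  (source Sf1 imposes f)
b1 |J2  (C1 integral (e out))
b2 |J1  (prefer integral on C2)
b0 |J2  (common-e at J1 fixed by 2)
b4 |R1  (J2 needs exactly one f-in)

dq_C2/dt = F_Sf1 + q_C1/20 - q_C2/5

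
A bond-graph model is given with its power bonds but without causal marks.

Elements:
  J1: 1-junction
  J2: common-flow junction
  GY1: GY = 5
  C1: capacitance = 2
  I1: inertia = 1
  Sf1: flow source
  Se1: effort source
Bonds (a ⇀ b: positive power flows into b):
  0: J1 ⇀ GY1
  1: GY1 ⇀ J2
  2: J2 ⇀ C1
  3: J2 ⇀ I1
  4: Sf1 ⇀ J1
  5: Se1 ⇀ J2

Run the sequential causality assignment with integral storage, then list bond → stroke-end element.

bond 4 stroke at Sf1  (Sf1 fixes flow; stroke at Sf1)
bond 5 stroke at J2  (Se1 fixes effort; stroke away)
bond 0 stroke at J1  (1-jn J1 has f-setter on 4)
bond 1 stroke at J2  (through GY1, causality inverts; strokes same side of GY1)
bond 2 stroke at J2  (prefer integral on C1)
bond 3 stroke at I1  (closing 1-jn rule on J2)

bond 0 |J1
bond 1 |J2
bond 2 |J2
bond 3 |I1
bond 4 |Sf1
bond 5 |J2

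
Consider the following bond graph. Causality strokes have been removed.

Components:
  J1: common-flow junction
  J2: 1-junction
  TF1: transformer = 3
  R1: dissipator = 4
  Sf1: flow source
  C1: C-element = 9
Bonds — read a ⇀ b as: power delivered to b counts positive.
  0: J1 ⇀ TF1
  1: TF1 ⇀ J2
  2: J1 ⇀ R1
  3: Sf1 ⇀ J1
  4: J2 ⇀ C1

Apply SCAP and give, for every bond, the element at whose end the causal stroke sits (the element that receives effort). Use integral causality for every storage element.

b3 →Sf1  (Sf1 (Sf) sets flow on bond)
b0 →J1  (common-f at J1 fixed by 3)
b2 →J1  (1-jn J1 has f-setter on 3)
b1 →TF1  (TF1 one-in-one-out from 0)
b4 →J2  (1-jn J2 has f-setter on 1)

β0 →J1
β1 →TF1
β2 →J1
β3 →Sf1
β4 →J2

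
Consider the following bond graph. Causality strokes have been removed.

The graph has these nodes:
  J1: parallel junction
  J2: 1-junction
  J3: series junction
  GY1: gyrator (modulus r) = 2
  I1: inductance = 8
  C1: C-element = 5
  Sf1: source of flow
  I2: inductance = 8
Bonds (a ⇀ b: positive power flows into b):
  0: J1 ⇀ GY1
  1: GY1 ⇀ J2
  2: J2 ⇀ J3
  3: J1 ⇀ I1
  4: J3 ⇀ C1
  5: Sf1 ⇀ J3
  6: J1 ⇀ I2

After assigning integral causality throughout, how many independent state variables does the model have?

3  (C1, I1, I2 all integral)

b5 stroke at Sf1  (Sf1: flow source, stroke at near end)
b2 stroke at J3  (1-jn J3 has f-setter on 5)
b4 stroke at J3  (J3: bond 5 brought flow, rest push out)
b1 stroke at J2  (1-jn J2 has f-setter on 2)
b0 stroke at J1  (GY GY1: same side as bond 1)
b3 stroke at I1  (0-jn J1 has e-setter on 0)
b6 stroke at I2  (0-jn J1 has e-setter on 0)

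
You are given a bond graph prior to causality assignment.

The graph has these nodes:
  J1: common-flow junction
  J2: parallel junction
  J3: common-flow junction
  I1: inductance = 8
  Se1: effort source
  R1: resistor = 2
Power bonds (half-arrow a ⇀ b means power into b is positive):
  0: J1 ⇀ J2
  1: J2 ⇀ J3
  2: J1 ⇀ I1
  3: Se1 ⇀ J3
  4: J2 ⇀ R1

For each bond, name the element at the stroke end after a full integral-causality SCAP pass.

bond 0 stroke→J1
bond 1 stroke→J2
bond 2 stroke→I1
bond 3 stroke→J3
bond 4 stroke→R1

b3 stroke→J3  (Se1: effort source, stroke at far end)
b1 stroke→J2  (J3 needs exactly one f-in)
b0 stroke→J1  (0-jn J2 has e-setter on 1)
b4 stroke→R1  (J2 effort already set via bond 1)
b2 stroke→I1  (only one flow-in slot at J1)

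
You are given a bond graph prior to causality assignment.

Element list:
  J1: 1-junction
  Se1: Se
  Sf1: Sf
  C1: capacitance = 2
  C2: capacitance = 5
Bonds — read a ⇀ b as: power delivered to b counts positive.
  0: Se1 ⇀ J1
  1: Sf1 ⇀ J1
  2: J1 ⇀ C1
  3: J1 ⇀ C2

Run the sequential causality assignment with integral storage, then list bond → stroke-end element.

β0 |J1
β1 |Sf1
β2 |J1
β3 |J1

#0 →J1  (Se1 (Se) sets effort on bond)
#1 →Sf1  (Sf1 (Sf) sets flow on bond)
#2 →J1  (common-f at J1 fixed by 1)
#3 →J1  (common-f at J1 fixed by 1)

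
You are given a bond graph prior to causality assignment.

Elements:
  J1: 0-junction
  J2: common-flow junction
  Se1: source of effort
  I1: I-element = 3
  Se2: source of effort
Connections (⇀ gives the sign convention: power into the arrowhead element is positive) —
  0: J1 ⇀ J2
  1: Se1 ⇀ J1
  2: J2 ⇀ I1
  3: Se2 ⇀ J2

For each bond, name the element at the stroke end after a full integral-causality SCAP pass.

β0 |J2
β1 |J1
β2 |I1
β3 |J2

β1 |J1  (Se1 fixes effort; stroke away)
β3 |J2  (Se2 fixes effort; stroke away)
β0 |J2  (0-jn J1 has e-setter on 1)
β2 |I1  (J2: last free bond brings flow in)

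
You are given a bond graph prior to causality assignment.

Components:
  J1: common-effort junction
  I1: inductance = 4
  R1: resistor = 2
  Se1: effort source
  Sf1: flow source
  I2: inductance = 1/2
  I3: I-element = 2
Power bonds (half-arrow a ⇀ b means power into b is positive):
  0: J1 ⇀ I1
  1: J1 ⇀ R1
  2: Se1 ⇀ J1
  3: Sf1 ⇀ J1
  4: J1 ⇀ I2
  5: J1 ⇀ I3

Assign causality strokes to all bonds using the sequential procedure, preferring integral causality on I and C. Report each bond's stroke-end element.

#0 →I1
#1 →R1
#2 →J1
#3 →Sf1
#4 →I2
#5 →I3

bond 2 →J1  (source Se1 imposes e)
bond 3 →Sf1  (Sf1 fixes flow; stroke at Sf1)
bond 0 →I1  (0-jn J1 has e-setter on 2)
bond 1 →R1  (J1: bond 2 brought effort, rest push out)
bond 4 →I2  (J1: bond 2 brought effort, rest push out)
bond 5 →I3  (0-jn J1 has e-setter on 2)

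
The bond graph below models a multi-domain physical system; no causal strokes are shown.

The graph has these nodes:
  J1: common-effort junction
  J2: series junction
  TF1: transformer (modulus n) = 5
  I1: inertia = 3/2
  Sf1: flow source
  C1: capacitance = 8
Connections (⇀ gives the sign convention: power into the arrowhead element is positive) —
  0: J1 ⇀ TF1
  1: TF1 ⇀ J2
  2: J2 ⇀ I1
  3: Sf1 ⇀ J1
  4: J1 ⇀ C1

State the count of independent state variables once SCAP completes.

β3 stroke at Sf1  (Sf1 (Sf) sets flow on bond)
β2 stroke at I1  (I1 integral (f out))
β1 stroke at J2  (1-jn J2 has f-setter on 2)
β0 stroke at TF1  (TF1 one-in-one-out from 1)
β4 stroke at J1  (only one effort-in slot at J1)

2  (C1, I1 all integral)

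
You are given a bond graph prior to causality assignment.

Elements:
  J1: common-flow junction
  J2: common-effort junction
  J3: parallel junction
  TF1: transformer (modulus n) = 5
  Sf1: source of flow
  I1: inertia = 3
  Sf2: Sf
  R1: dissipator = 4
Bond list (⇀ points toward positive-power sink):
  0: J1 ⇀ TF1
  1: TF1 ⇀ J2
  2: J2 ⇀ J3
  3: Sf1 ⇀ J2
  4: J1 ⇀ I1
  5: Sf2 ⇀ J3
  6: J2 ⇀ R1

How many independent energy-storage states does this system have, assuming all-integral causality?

1  (I1 all integral)

bond 3 stroke→Sf1  (Sf1 fixes flow; stroke at Sf1)
bond 5 stroke→Sf2  (Sf2 fixes flow; stroke at Sf2)
bond 2 stroke→J3  (J3 needs exactly one e-in)
bond 4 stroke→I1  (prefer integral on I1)
bond 0 stroke→J1  (J1: bond 4 brought flow, rest push out)
bond 1 stroke→TF1  (through TF1, causality passes straight; one stroke at TF1)
bond 6 stroke→J2  (closing 0-jn rule on J2)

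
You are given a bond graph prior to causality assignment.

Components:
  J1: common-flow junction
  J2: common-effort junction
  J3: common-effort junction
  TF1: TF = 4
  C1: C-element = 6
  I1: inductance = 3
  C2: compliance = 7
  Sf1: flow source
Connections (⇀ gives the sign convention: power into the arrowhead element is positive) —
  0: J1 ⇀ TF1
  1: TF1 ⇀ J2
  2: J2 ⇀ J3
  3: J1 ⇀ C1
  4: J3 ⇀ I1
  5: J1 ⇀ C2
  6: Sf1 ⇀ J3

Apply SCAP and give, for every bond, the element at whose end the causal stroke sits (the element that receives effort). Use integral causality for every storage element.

b6 stroke→Sf1  (Sf1: flow source, stroke at near end)
b3 stroke→J1  (C1 integral (e out))
b4 stroke→I1  (prefer integral on I1)
b2 stroke→J3  (only one effort-in slot at J3)
b1 stroke→J2  (closing 0-jn rule on J2)
b0 stroke→TF1  (TF TF1: opposite of bond 1)
b5 stroke→J1  (J1: bond 0 brought flow, rest push out)

b0 →TF1
b1 →J2
b2 →J3
b3 →J1
b4 →I1
b5 →J1
b6 →Sf1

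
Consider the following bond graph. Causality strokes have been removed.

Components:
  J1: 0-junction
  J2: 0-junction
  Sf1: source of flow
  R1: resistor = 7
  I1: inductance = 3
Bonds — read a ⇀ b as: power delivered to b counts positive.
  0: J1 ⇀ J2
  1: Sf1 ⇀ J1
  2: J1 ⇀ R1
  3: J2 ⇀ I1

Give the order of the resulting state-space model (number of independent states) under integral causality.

β1 |Sf1  (source Sf1 imposes f)
β3 |I1  (I1 integral (f out))
β0 |J2  (J2 needs exactly one e-in)
β2 |J1  (J1: last free bond brings effort in)

1  (I1 all integral)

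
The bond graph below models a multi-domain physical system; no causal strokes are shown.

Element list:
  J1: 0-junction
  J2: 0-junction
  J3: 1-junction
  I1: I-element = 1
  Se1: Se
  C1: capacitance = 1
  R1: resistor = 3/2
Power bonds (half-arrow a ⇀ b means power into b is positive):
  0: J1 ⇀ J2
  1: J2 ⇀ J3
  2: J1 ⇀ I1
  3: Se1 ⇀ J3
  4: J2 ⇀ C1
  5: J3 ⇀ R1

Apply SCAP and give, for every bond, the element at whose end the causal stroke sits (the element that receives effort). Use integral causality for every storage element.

#0 →J1
#1 →J3
#2 →I1
#3 →J3
#4 →J2
#5 →R1

#3 →J3  (Se1: effort source, stroke at far end)
#2 →I1  (I1 integral (f out))
#0 →J1  (only one effort-in slot at J1)
#4 →J2  (C1 integral (e out))
#1 →J3  (0-jn J2 has e-setter on 4)
#5 →R1  (closing 1-jn rule on J3)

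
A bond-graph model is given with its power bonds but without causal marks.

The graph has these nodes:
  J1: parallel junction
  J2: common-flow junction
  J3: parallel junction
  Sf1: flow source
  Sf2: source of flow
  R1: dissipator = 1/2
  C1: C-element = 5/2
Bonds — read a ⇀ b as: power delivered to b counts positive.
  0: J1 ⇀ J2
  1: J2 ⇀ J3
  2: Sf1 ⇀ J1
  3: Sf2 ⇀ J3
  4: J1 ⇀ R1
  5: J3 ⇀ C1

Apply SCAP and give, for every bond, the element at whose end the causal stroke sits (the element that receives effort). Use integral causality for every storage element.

bond 0 →J1
bond 1 →J2
bond 2 →Sf1
bond 3 →Sf2
bond 4 →R1
bond 5 →J3

bond 2 stroke at Sf1  (Sf1 (Sf) sets flow on bond)
bond 3 stroke at Sf2  (source Sf2 imposes f)
bond 5 stroke at J3  (prefer integral on C1)
bond 1 stroke at J2  (J3 effort already set via bond 5)
bond 0 stroke at J1  (closing 1-jn rule on J2)
bond 4 stroke at R1  (common-e at J1 fixed by 0)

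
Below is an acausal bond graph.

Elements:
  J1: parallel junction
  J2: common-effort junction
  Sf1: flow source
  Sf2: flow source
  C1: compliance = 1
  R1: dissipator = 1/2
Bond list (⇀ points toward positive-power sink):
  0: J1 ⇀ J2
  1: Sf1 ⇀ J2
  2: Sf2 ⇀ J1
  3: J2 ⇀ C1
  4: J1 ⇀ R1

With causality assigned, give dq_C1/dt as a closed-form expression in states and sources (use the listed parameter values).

b1 stroke→Sf1  (Sf1 fixes flow; stroke at Sf1)
b2 stroke→Sf2  (source Sf2 imposes f)
b3 stroke→J2  (C1: C, integral causality)
b0 stroke→J1  (J2: bond 3 brought effort, rest push out)
b4 stroke→R1  (J1: bond 0 brought effort, rest push out)

dq_C1/dt = F_Sf1 + F_Sf2 - 2*q_C1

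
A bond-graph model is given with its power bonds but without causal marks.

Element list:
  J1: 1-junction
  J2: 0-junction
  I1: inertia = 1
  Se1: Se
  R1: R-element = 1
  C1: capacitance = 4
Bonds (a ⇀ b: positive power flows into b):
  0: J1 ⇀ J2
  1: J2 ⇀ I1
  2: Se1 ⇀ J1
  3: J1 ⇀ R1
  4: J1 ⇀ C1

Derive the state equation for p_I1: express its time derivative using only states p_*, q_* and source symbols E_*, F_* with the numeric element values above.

bond 2 stroke→J1  (Se1 fixes effort; stroke away)
bond 1 stroke→I1  (I1 outputs flow p/I1)
bond 0 stroke→J2  (only one effort-in slot at J2)
bond 3 stroke→J1  (J1: bond 0 brought flow, rest push out)
bond 4 stroke→J1  (1-jn J1 has f-setter on 0)

dp_I1/dt = E_Se1 - p_I1 - q_C1/4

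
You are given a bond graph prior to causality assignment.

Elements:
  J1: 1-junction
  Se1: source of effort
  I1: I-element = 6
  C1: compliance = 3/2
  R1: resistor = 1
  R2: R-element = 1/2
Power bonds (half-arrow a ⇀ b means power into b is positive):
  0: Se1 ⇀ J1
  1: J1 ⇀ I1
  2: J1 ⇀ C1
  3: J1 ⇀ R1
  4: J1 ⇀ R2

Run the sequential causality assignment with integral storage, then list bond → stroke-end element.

#0 |J1  (Se1: effort source, stroke at far end)
#1 |I1  (I1 integral (f out))
#2 |J1  (common-f at J1 fixed by 1)
#3 |J1  (J1: bond 1 brought flow, rest push out)
#4 |J1  (J1 flow already set via bond 1)

b0 →J1
b1 →I1
b2 →J1
b3 →J1
b4 →J1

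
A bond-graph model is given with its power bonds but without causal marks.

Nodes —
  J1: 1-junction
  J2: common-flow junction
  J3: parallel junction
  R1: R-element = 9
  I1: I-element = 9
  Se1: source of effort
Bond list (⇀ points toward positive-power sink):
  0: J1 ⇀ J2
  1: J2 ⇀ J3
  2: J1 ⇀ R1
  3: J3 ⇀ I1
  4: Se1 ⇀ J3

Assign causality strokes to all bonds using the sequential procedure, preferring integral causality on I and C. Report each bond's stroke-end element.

b0 stroke→J1
b1 stroke→J2
b2 stroke→R1
b3 stroke→I1
b4 stroke→J3

bond 4 |J3  (source Se1 imposes e)
bond 1 |J2  (common-e at J3 fixed by 4)
bond 3 |I1  (J3: bond 4 brought effort, rest push out)
bond 0 |J1  (J2 needs exactly one f-in)
bond 2 |R1  (J1: last free bond brings flow in)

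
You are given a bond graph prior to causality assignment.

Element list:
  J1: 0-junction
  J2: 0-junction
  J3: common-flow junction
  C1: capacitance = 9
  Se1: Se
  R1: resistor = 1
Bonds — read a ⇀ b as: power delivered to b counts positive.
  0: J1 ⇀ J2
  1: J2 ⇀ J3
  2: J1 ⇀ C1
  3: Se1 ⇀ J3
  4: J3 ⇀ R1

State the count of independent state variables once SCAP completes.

1  (C1 all integral)

b3 stroke at J3  (source Se1 imposes e)
b2 stroke at J1  (C1: C, integral causality)
b0 stroke at J2  (J1 effort already set via bond 2)
b1 stroke at J3  (J2: bond 0 brought effort, rest push out)
b4 stroke at R1  (J3: last free bond brings flow in)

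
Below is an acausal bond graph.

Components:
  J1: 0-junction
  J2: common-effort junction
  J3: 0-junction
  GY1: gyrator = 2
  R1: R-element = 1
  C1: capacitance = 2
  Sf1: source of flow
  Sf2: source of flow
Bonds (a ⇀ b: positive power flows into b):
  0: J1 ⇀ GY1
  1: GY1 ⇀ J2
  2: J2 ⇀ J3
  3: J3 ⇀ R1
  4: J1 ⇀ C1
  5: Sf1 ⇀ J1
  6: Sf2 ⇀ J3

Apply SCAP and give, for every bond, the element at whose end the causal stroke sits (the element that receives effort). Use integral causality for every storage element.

b0 stroke at GY1
b1 stroke at GY1
b2 stroke at J2
b3 stroke at J3
b4 stroke at J1
b5 stroke at Sf1
b6 stroke at Sf2

b5 |Sf1  (Sf1 (Sf) sets flow on bond)
b6 |Sf2  (Sf2 fixes flow; stroke at Sf2)
b4 |J1  (C1 integral (e out))
b0 |GY1  (J1: bond 4 brought effort, rest push out)
b1 |GY1  (through GY1, causality inverts; strokes same side of GY1)
b2 |J2  (only one effort-in slot at J2)
b3 |J3  (only one effort-in slot at J3)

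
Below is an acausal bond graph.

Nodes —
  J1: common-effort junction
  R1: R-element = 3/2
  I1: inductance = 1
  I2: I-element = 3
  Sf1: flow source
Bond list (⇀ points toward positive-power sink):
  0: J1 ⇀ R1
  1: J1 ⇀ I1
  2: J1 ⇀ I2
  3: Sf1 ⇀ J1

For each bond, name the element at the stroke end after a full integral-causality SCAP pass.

bond 3 stroke at Sf1  (source Sf1 imposes f)
bond 1 stroke at I1  (prefer integral on I1)
bond 2 stroke at I2  (I2 integral (f out))
bond 0 stroke at J1  (J1 needs exactly one e-in)

bond 0 →J1
bond 1 →I1
bond 2 →I2
bond 3 →Sf1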